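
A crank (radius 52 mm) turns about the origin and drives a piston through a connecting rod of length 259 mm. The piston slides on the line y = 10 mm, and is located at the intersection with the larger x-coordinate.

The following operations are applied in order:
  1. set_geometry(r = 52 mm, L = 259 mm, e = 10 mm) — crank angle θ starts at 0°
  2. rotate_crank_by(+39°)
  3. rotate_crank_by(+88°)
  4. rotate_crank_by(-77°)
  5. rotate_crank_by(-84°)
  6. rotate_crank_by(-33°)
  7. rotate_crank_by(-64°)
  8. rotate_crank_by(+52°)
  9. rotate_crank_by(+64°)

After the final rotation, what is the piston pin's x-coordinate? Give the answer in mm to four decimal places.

308.1636

set_geometry: r = 52 mm, L = 259 mm, e = 10 mm; θ ← 0°
rotate_crank_by(+39°): θ ← 0° +39° = 39°
rotate_crank_by(+88°): θ ← 39° +88° = 127°
rotate_crank_by(-77°): θ ← 127° -77° = 50°
rotate_crank_by(-84°): θ ← 50° -84° = -34°
rotate_crank_by(-33°): θ ← -34° -33° = -67°
rotate_crank_by(-64°): θ ← -67° -64° = -131°
rotate_crank_by(+52°): θ ← -131° +52° = -79°
rotate_crank_by(+64°): θ ← -79° +64° = -15°
crank pin P = (r cos θ, r sin θ) = (50.228143, -13.458590)
h = r sin θ − e = -13.458590 − 10 = -23.458590
x = r cos θ + √(L² − h²) = 50.228143 + √(67081.0 − 550.3055) = 50.228143 + 257.935446 = 308.163589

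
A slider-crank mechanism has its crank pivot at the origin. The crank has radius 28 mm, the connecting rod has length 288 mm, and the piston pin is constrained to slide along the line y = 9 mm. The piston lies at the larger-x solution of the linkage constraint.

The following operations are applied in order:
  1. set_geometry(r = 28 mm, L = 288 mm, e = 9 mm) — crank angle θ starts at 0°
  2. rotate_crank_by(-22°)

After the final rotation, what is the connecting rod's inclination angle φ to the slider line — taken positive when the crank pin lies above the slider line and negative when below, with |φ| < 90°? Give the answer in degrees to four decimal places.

-3.8802

set_geometry: r = 28 mm, L = 288 mm, e = 9 mm; θ ← 0°
rotate_crank_by(-22°): θ ← 0° -22° = -22°
crank pin P = (r cos θ, r sin θ) = (25.961148, -10.488985)
h = r sin θ − e = -10.488985 − 9 = -19.488985
sin φ = h / L = -19.488985 / 288 = -0.06767009
φ = arcsin(-0.06767009) = -3.880176°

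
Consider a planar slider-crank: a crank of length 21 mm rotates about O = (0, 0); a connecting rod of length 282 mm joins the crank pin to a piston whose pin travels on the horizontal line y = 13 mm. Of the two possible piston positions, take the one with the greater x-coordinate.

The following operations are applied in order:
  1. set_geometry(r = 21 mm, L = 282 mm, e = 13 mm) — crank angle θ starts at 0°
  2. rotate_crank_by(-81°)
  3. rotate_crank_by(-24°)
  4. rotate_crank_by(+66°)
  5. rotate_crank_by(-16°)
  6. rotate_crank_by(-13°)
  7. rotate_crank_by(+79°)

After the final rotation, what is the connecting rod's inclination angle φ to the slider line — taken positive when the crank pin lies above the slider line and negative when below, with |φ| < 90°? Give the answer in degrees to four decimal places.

set_geometry: r = 21 mm, L = 282 mm, e = 13 mm; θ ← 0°
rotate_crank_by(-81°): θ ← 0° -81° = -81°
rotate_crank_by(-24°): θ ← -81° -24° = -105°
rotate_crank_by(+66°): θ ← -105° +66° = -39°
rotate_crank_by(-16°): θ ← -39° -16° = -55°
rotate_crank_by(-13°): θ ← -55° -13° = -68°
rotate_crank_by(+79°): θ ← -68° +79° = 11°
crank pin P = (r cos θ, r sin θ) = (20.614171, 4.006989)
h = r sin θ − e = 4.006989 − 13 = -8.993011
sin φ = h / L = -8.993011 / 282 = -0.03189011
φ = arcsin(-0.03189011) = -1.827479°

-1.8275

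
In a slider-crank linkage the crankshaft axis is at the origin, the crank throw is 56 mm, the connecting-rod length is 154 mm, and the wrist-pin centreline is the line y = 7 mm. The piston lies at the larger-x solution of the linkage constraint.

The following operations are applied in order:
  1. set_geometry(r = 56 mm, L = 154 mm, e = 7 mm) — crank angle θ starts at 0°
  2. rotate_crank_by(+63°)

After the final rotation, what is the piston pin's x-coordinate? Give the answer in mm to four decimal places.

173.3285

set_geometry: r = 56 mm, L = 154 mm, e = 7 mm; θ ← 0°
rotate_crank_by(+63°): θ ← 0° +63° = 63°
crank pin P = (r cos θ, r sin θ) = (25.423468, 49.896365)
h = r sin θ − e = 49.896365 − 7 = 42.896365
x = r cos θ + √(L² − h²) = 25.423468 + √(23716.0 − 1840.0982) = 25.423468 + 147.905043 = 173.328511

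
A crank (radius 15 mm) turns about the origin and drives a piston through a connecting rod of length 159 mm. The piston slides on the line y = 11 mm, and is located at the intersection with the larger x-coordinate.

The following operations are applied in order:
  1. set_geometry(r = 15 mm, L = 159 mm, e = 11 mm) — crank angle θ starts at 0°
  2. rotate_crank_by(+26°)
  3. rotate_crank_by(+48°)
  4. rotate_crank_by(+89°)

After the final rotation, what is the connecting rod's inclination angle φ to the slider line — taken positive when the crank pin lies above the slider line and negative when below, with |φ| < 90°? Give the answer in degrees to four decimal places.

-2.3842

set_geometry: r = 15 mm, L = 159 mm, e = 11 mm; θ ← 0°
rotate_crank_by(+26°): θ ← 0° +26° = 26°
rotate_crank_by(+48°): θ ← 26° +48° = 74°
rotate_crank_by(+89°): θ ← 74° +89° = 163°
crank pin P = (r cos θ, r sin θ) = (-14.344571, 4.385576)
h = r sin θ − e = 4.385576 − 11 = -6.614424
sin φ = h / L = -6.614424 / 159 = -0.04160015
φ = arcsin(-0.04160015) = -2.384201°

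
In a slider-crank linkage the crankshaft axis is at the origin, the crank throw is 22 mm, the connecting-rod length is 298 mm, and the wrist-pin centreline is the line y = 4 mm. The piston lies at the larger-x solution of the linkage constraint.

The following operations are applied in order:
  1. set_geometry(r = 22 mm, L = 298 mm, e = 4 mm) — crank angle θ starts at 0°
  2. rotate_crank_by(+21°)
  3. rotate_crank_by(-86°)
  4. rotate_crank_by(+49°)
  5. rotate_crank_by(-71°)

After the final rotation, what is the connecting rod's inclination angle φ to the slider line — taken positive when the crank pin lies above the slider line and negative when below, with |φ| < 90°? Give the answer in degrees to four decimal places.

set_geometry: r = 22 mm, L = 298 mm, e = 4 mm; θ ← 0°
rotate_crank_by(+21°): θ ← 0° +21° = 21°
rotate_crank_by(-86°): θ ← 21° -86° = -65°
rotate_crank_by(+49°): θ ← -65° +49° = -16°
rotate_crank_by(-71°): θ ← -16° -71° = -87°
crank pin P = (r cos θ, r sin θ) = (1.151391, -21.969850)
h = r sin θ − e = -21.969850 − 4 = -25.969850
sin φ = h / L = -25.969850 / 298 = -0.08714715
φ = arcsin(-0.08714715) = -4.999506°

-4.9995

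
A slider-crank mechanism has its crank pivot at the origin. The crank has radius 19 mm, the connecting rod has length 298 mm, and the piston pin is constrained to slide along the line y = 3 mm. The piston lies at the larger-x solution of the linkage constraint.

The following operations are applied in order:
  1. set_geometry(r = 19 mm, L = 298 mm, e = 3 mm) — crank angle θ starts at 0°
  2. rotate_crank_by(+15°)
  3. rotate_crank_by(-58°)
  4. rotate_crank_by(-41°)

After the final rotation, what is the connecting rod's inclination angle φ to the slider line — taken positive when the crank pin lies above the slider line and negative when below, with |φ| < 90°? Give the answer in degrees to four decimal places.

set_geometry: r = 19 mm, L = 298 mm, e = 3 mm; θ ← 0°
rotate_crank_by(+15°): θ ← 0° +15° = 15°
rotate_crank_by(-58°): θ ← 15° -58° = -43°
rotate_crank_by(-41°): θ ← -43° -41° = -84°
crank pin P = (r cos θ, r sin θ) = (1.986041, -18.895916)
h = r sin θ − e = -18.895916 − 3 = -21.895916
sin φ = h / L = -21.895916 / 298 = -0.07347623
φ = arcsin(-0.07347623) = -4.213675°

-4.2137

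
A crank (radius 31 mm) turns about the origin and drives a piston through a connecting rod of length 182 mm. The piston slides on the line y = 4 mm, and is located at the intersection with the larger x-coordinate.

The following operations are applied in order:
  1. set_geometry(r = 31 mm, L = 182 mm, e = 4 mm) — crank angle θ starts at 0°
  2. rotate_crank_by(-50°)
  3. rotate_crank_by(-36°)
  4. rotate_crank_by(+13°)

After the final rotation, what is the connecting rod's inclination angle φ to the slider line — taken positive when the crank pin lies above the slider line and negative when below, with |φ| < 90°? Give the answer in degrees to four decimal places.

-10.6533

set_geometry: r = 31 mm, L = 182 mm, e = 4 mm; θ ← 0°
rotate_crank_by(-50°): θ ← 0° -50° = -50°
rotate_crank_by(-36°): θ ← -50° -36° = -86°
rotate_crank_by(+13°): θ ← -86° +13° = -73°
crank pin P = (r cos θ, r sin θ) = (9.063523, -29.645447)
h = r sin θ − e = -29.645447 − 4 = -33.645447
sin φ = h / L = -33.645447 / 182 = -0.18486510
φ = arcsin(-0.18486510) = -10.653267°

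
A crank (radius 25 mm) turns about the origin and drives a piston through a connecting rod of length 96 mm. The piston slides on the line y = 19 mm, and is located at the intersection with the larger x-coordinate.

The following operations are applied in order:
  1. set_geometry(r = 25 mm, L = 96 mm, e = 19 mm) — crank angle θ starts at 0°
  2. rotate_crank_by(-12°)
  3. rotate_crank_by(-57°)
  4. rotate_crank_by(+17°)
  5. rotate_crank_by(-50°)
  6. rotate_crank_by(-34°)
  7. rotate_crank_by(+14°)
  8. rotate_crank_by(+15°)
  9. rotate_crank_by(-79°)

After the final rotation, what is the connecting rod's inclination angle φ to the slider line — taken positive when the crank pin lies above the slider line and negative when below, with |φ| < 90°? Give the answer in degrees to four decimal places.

-9.8283

set_geometry: r = 25 mm, L = 96 mm, e = 19 mm; θ ← 0°
rotate_crank_by(-12°): θ ← 0° -12° = -12°
rotate_crank_by(-57°): θ ← -12° -57° = -69°
rotate_crank_by(+17°): θ ← -69° +17° = -52°
rotate_crank_by(-50°): θ ← -52° -50° = -102°
rotate_crank_by(-34°): θ ← -102° -34° = -136°
rotate_crank_by(+14°): θ ← -136° +14° = -122°
rotate_crank_by(+15°): θ ← -122° +15° = -107°
rotate_crank_by(-79°): θ ← -107° -79° = -186°
crank pin P = (r cos θ, r sin θ) = (-24.863047, 2.613212)
h = r sin θ − e = 2.613212 − 19 = -16.386788
sin φ = h / L = -16.386788 / 96 = -0.17069571
φ = arcsin(-0.17069571) = -9.828272°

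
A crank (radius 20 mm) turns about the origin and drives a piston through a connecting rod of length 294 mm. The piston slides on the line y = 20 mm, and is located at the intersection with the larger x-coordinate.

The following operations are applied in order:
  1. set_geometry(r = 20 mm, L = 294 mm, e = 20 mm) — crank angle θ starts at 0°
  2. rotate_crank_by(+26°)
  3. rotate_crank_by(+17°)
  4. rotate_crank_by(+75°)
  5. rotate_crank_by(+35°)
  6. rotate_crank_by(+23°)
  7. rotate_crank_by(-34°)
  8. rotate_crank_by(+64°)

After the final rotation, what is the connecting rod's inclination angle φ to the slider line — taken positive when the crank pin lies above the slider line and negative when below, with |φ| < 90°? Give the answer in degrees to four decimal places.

set_geometry: r = 20 mm, L = 294 mm, e = 20 mm; θ ← 0°
rotate_crank_by(+26°): θ ← 0° +26° = 26°
rotate_crank_by(+17°): θ ← 26° +17° = 43°
rotate_crank_by(+75°): θ ← 43° +75° = 118°
rotate_crank_by(+35°): θ ← 118° +35° = 153°
rotate_crank_by(+23°): θ ← 153° +23° = 176°
rotate_crank_by(-34°): θ ← 176° -34° = 142°
rotate_crank_by(+64°): θ ← 142° +64° = 206°
crank pin P = (r cos θ, r sin θ) = (-17.975881, -8.767423)
h = r sin θ − e = -8.767423 − 20 = -28.767423
sin φ = h / L = -28.767423 / 294 = -0.09784838
φ = arcsin(-0.09784838) = -5.615284°

-5.6153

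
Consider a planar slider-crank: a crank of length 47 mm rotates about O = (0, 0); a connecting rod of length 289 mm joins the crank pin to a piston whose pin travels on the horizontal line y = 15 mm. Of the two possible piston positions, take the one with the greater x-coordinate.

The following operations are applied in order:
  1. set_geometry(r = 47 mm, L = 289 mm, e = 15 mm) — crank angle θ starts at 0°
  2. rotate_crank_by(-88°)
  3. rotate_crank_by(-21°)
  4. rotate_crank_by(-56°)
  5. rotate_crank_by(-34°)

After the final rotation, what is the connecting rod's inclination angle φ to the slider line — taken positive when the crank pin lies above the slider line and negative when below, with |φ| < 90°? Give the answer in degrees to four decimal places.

0.0598

set_geometry: r = 47 mm, L = 289 mm, e = 15 mm; θ ← 0°
rotate_crank_by(-88°): θ ← 0° -88° = -88°
rotate_crank_by(-21°): θ ← -88° -21° = -109°
rotate_crank_by(-56°): θ ← -109° -56° = -165°
rotate_crank_by(-34°): θ ← -165° -34° = -199°
crank pin P = (r cos θ, r sin θ) = (-44.439373, 15.301703)
h = r sin θ − e = 15.301703 − 15 = 0.301703
sin φ = h / L = 0.301703 / 289 = 0.00104396
φ = arcsin(0.00104396) = 0.059814°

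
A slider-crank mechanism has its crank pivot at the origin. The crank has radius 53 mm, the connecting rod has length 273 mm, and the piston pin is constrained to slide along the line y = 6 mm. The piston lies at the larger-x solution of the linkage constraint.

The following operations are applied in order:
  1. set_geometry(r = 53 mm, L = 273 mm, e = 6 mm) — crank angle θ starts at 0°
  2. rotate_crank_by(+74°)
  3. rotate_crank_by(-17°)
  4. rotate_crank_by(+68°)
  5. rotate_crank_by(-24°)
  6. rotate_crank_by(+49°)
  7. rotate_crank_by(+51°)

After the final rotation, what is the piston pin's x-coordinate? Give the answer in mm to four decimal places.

set_geometry: r = 53 mm, L = 273 mm, e = 6 mm; θ ← 0°
rotate_crank_by(+74°): θ ← 0° +74° = 74°
rotate_crank_by(-17°): θ ← 74° -17° = 57°
rotate_crank_by(+68°): θ ← 57° +68° = 125°
rotate_crank_by(-24°): θ ← 125° -24° = 101°
rotate_crank_by(+49°): θ ← 101° +49° = 150°
rotate_crank_by(+51°): θ ← 150° +51° = 201°
crank pin P = (r cos θ, r sin θ) = (-49.479763, -18.993501)
h = r sin θ − e = -18.993501 − 6 = -24.993501
x = r cos θ + √(L² − h²) = -49.479763 + √(74529.0 − 624.6751) = -49.479763 + 271.853499 = 222.373736

222.3737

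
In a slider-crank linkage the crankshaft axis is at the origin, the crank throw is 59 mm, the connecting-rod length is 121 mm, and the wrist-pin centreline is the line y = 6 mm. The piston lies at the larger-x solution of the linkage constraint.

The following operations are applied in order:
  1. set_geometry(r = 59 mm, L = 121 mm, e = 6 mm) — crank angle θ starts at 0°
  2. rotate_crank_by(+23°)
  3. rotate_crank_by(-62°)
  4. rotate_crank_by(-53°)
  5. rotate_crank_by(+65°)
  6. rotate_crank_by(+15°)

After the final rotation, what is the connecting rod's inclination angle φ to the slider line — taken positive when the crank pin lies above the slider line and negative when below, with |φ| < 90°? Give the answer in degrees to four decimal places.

-8.6829

set_geometry: r = 59 mm, L = 121 mm, e = 6 mm; θ ← 0°
rotate_crank_by(+23°): θ ← 0° +23° = 23°
rotate_crank_by(-62°): θ ← 23° -62° = -39°
rotate_crank_by(-53°): θ ← -39° -53° = -92°
rotate_crank_by(+65°): θ ← -92° +65° = -27°
rotate_crank_by(+15°): θ ← -27° +15° = -12°
crank pin P = (r cos θ, r sin θ) = (57.710708, -12.266790)
h = r sin θ − e = -12.266790 − 6 = -18.266790
sin φ = h / L = -18.266790 / 121 = -0.15096520
φ = arcsin(-0.15096520) = -8.682866°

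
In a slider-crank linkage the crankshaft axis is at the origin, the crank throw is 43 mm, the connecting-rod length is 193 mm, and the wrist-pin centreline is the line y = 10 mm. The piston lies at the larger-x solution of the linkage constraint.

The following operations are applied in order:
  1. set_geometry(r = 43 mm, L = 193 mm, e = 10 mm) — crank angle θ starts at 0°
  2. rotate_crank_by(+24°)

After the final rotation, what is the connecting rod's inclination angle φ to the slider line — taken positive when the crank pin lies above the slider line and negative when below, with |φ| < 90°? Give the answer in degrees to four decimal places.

2.2240

set_geometry: r = 43 mm, L = 193 mm, e = 10 mm; θ ← 0°
rotate_crank_by(+24°): θ ← 0° +24° = 24°
crank pin P = (r cos θ, r sin θ) = (39.282455, 17.489676)
h = r sin θ − e = 17.489676 − 10 = 7.489676
sin φ = h / L = 7.489676 / 193 = 0.03880661
φ = arcsin(0.03880661) = 2.224013°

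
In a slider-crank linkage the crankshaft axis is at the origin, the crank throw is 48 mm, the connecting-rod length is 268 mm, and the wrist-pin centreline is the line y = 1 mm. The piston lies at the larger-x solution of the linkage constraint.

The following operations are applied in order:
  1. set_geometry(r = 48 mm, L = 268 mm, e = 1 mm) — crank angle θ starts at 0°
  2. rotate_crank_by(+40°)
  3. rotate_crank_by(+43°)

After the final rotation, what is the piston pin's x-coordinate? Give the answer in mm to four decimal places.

set_geometry: r = 48 mm, L = 268 mm, e = 1 mm; θ ← 0°
rotate_crank_by(+40°): θ ← 0° +40° = 40°
rotate_crank_by(+43°): θ ← 40° +43° = 83°
crank pin P = (r cos θ, r sin θ) = (5.849728, 47.642215)
h = r sin θ − e = 47.642215 − 1 = 46.642215
x = r cos θ + √(L² − h²) = 5.849728 + √(71824.0 − 2175.4962) = 5.849728 + 263.910030 = 269.759758

269.7598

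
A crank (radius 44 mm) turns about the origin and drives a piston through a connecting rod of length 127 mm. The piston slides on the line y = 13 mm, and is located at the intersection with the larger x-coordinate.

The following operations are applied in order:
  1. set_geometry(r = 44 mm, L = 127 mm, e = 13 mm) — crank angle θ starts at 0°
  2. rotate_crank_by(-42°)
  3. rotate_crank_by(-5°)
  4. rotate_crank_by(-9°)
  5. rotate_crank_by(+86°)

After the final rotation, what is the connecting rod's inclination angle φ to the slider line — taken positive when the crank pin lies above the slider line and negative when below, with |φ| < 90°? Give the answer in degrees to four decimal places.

set_geometry: r = 44 mm, L = 127 mm, e = 13 mm; θ ← 0°
rotate_crank_by(-42°): θ ← 0° -42° = -42°
rotate_crank_by(-5°): θ ← -42° -5° = -47°
rotate_crank_by(-9°): θ ← -47° -9° = -56°
rotate_crank_by(+86°): θ ← -56° +86° = 30°
crank pin P = (r cos θ, r sin θ) = (38.105118, 22.000000)
h = r sin θ − e = 22.000000 − 13 = 9.000000
sin φ = h / L = 9.000000 / 127 = 0.07086614
φ = arcsin(0.07086614) = 4.063737°

4.0637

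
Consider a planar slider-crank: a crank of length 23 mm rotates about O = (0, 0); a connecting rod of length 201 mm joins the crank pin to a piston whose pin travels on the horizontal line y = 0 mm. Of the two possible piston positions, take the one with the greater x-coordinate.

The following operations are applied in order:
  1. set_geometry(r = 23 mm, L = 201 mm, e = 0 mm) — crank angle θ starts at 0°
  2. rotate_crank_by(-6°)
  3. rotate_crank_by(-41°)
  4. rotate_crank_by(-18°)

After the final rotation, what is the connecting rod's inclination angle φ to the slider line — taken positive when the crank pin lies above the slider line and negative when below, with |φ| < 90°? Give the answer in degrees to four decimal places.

-5.9527

set_geometry: r = 23 mm, L = 201 mm, e = 0 mm; θ ← 0°
rotate_crank_by(-6°): θ ← 0° -6° = -6°
rotate_crank_by(-41°): θ ← -6° -41° = -47°
rotate_crank_by(-18°): θ ← -47° -18° = -65°
crank pin P = (r cos θ, r sin θ) = (9.720220, -20.845079)
h = r sin θ − e = -20.845079 − 0 = -20.845079
sin φ = h / L = -20.845079 / 201 = -0.10370686
φ = arcsin(-0.10370686) = -5.952668°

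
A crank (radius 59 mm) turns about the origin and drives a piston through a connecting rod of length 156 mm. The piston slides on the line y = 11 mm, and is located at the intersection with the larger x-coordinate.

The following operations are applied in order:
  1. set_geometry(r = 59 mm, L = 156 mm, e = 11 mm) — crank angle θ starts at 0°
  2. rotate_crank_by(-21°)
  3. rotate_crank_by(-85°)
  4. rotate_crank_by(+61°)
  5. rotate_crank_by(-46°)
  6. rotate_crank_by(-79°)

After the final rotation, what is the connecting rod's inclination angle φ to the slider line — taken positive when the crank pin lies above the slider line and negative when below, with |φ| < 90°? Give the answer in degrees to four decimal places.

set_geometry: r = 59 mm, L = 156 mm, e = 11 mm; θ ← 0°
rotate_crank_by(-21°): θ ← 0° -21° = -21°
rotate_crank_by(-85°): θ ← -21° -85° = -106°
rotate_crank_by(+61°): θ ← -106° +61° = -45°
rotate_crank_by(-46°): θ ← -45° -46° = -91°
rotate_crank_by(-79°): θ ← -91° -79° = -170°
crank pin P = (r cos θ, r sin θ) = (-58.103657, -10.245242)
h = r sin θ − e = -10.245242 − 11 = -21.245242
sin φ = h / L = -21.245242 / 156 = -0.13618745
φ = arcsin(-0.13618745) = -7.827290°

-7.8273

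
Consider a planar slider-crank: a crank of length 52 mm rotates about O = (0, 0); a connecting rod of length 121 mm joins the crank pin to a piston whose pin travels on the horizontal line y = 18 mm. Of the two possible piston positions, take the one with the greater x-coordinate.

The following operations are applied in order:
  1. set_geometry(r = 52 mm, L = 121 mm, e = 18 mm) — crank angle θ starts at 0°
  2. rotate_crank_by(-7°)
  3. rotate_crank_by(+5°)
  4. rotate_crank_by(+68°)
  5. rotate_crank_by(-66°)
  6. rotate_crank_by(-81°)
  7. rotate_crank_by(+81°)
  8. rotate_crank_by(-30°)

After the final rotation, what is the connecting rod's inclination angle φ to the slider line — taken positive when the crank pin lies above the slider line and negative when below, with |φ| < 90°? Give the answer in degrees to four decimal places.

-21.3237

set_geometry: r = 52 mm, L = 121 mm, e = 18 mm; θ ← 0°
rotate_crank_by(-7°): θ ← 0° -7° = -7°
rotate_crank_by(+5°): θ ← -7° +5° = -2°
rotate_crank_by(+68°): θ ← -2° +68° = 66°
rotate_crank_by(-66°): θ ← 66° -66° = 0°
rotate_crank_by(-81°): θ ← 0° -81° = -81°
rotate_crank_by(+81°): θ ← -81° +81° = 0°
rotate_crank_by(-30°): θ ← 0° -30° = -30°
crank pin P = (r cos θ, r sin θ) = (45.033321, -26.000000)
h = r sin θ − e = -26.000000 − 18 = -44.000000
sin φ = h / L = -44.000000 / 121 = -0.36363636
φ = arcsin(-0.36363636) = -21.323686°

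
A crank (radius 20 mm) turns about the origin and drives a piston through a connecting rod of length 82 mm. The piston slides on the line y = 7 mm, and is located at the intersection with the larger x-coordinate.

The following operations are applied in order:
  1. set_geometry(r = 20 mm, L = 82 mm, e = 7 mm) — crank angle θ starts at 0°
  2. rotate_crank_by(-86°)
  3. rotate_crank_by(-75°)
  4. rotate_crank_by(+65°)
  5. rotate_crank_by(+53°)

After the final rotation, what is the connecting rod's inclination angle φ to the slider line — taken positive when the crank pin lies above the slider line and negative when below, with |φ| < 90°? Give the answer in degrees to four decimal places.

set_geometry: r = 20 mm, L = 82 mm, e = 7 mm; θ ← 0°
rotate_crank_by(-86°): θ ← 0° -86° = -86°
rotate_crank_by(-75°): θ ← -86° -75° = -161°
rotate_crank_by(+65°): θ ← -161° +65° = -96°
rotate_crank_by(+53°): θ ← -96° +53° = -43°
crank pin P = (r cos θ, r sin θ) = (14.627074, -13.639967)
h = r sin θ − e = -13.639967 − 7 = -20.639967
sin φ = h / L = -20.639967 / 82 = -0.25170692
φ = arcsin(-0.25170692) = -14.578542°

-14.5785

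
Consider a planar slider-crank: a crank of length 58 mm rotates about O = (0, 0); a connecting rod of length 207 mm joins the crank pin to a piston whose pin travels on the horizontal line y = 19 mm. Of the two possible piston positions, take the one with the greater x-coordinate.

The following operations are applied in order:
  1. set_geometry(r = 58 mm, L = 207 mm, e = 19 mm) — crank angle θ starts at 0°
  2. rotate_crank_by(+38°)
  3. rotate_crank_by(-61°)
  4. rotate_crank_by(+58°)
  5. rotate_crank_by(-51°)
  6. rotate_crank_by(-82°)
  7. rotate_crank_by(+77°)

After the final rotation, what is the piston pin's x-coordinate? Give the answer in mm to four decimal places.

257.2883

set_geometry: r = 58 mm, L = 207 mm, e = 19 mm; θ ← 0°
rotate_crank_by(+38°): θ ← 0° +38° = 38°
rotate_crank_by(-61°): θ ← 38° -61° = -23°
rotate_crank_by(+58°): θ ← -23° +58° = 35°
rotate_crank_by(-51°): θ ← 35° -51° = -16°
rotate_crank_by(-82°): θ ← -16° -82° = -98°
rotate_crank_by(+77°): θ ← -98° +77° = -21°
crank pin P = (r cos θ, r sin θ) = (54.147665, -20.785341)
h = r sin θ − e = -20.785341 − 19 = -39.785341
x = r cos θ + √(L² − h²) = 54.147665 + √(42849.0 − 1582.8734) = 54.147665 + 203.140657 = 257.288322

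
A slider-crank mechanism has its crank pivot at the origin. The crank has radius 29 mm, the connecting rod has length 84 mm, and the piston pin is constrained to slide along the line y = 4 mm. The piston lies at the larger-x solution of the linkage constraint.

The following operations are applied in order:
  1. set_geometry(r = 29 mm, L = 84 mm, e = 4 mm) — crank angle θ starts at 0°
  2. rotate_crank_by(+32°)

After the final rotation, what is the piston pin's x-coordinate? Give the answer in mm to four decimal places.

107.8207

set_geometry: r = 29 mm, L = 84 mm, e = 4 mm; θ ← 0°
rotate_crank_by(+32°): θ ← 0° +32° = 32°
crank pin P = (r cos θ, r sin θ) = (24.593395, 15.367659)
h = r sin θ − e = 15.367659 − 4 = 11.367659
x = r cos θ + √(L² − h²) = 24.593395 + √(7056.0 − 129.2237) = 24.593395 + 83.227257 = 107.820652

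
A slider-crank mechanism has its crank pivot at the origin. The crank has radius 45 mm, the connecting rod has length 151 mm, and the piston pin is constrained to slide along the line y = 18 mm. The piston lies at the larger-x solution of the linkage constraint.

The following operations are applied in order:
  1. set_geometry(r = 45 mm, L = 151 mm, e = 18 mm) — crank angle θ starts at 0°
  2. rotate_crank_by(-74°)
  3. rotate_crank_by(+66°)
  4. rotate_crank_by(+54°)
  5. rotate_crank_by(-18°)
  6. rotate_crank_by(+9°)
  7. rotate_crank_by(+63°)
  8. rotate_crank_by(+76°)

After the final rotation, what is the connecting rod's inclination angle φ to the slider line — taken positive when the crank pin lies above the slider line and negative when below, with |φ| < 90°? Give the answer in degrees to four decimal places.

-5.6480

set_geometry: r = 45 mm, L = 151 mm, e = 18 mm; θ ← 0°
rotate_crank_by(-74°): θ ← 0° -74° = -74°
rotate_crank_by(+66°): θ ← -74° +66° = -8°
rotate_crank_by(+54°): θ ← -8° +54° = 46°
rotate_crank_by(-18°): θ ← 46° -18° = 28°
rotate_crank_by(+9°): θ ← 28° +9° = 37°
rotate_crank_by(+63°): θ ← 37° +63° = 100°
rotate_crank_by(+76°): θ ← 100° +76° = 176°
crank pin P = (r cos θ, r sin θ) = (-44.890382, 3.139041)
h = r sin θ − e = 3.139041 − 18 = -14.860959
sin φ = h / L = -14.860959 / 151 = -0.09841694
φ = arcsin(-0.09841694) = -5.648018°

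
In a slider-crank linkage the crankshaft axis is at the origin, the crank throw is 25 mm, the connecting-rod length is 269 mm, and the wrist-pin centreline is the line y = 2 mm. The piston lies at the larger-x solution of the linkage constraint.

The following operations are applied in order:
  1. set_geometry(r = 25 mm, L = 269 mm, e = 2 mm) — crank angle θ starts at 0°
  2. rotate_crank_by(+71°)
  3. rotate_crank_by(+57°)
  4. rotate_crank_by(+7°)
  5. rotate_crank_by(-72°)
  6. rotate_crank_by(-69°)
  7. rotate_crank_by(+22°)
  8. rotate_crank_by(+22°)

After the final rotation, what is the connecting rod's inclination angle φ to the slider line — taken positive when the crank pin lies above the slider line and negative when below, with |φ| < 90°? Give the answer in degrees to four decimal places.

2.8535

set_geometry: r = 25 mm, L = 269 mm, e = 2 mm; θ ← 0°
rotate_crank_by(+71°): θ ← 0° +71° = 71°
rotate_crank_by(+57°): θ ← 71° +57° = 128°
rotate_crank_by(+7°): θ ← 128° +7° = 135°
rotate_crank_by(-72°): θ ← 135° -72° = 63°
rotate_crank_by(-69°): θ ← 63° -69° = -6°
rotate_crank_by(+22°): θ ← -6° +22° = 16°
rotate_crank_by(+22°): θ ← 16° +22° = 38°
crank pin P = (r cos θ, r sin θ) = (19.700269, 15.391537)
h = r sin θ − e = 15.391537 − 2 = 13.391537
sin φ = h / L = 13.391537 / 269 = 0.04978266
φ = arcsin(0.04978266) = 2.853516°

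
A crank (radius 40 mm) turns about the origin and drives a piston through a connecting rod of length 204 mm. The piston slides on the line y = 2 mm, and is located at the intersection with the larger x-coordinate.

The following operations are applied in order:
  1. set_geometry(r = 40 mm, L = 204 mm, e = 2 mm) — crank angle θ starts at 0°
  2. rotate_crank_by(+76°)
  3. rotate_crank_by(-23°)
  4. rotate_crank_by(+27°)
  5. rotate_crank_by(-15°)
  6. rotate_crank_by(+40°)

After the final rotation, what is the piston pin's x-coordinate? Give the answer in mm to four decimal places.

190.3304

set_geometry: r = 40 mm, L = 204 mm, e = 2 mm; θ ← 0°
rotate_crank_by(+76°): θ ← 0° +76° = 76°
rotate_crank_by(-23°): θ ← 76° -23° = 53°
rotate_crank_by(+27°): θ ← 53° +27° = 80°
rotate_crank_by(-15°): θ ← 80° -15° = 65°
rotate_crank_by(+40°): θ ← 65° +40° = 105°
crank pin P = (r cos θ, r sin θ) = (-10.352762, 38.637033)
h = r sin θ − e = 38.637033 − 2 = 36.637033
x = r cos θ + √(L² − h²) = -10.352762 + √(41616.0 − 1342.2722) = -10.352762 + 200.683153 = 190.330391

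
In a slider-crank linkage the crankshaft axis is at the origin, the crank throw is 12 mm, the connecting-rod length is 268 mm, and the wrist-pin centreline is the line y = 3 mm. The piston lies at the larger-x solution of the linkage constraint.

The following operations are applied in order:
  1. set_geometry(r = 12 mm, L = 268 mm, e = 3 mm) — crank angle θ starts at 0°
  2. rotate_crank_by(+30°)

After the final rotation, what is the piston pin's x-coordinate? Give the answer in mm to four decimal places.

278.3755

set_geometry: r = 12 mm, L = 268 mm, e = 3 mm; θ ← 0°
rotate_crank_by(+30°): θ ← 0° +30° = 30°
crank pin P = (r cos θ, r sin θ) = (10.392305, 6.000000)
h = r sin θ − e = 6.000000 − 3 = 3.000000
x = r cos θ + √(L² − h²) = 10.392305 + √(71824.0 − 9.0000) = 10.392305 + 267.983208 = 278.375513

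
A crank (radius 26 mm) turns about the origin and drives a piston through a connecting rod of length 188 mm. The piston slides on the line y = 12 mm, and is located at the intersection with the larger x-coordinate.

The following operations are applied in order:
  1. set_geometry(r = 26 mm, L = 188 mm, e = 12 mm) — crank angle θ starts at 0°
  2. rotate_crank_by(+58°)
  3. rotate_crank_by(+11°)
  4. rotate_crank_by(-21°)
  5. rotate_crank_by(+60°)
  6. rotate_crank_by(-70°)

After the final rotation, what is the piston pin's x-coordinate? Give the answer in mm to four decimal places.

set_geometry: r = 26 mm, L = 188 mm, e = 12 mm; θ ← 0°
rotate_crank_by(+58°): θ ← 0° +58° = 58°
rotate_crank_by(+11°): θ ← 58° +11° = 69°
rotate_crank_by(-21°): θ ← 69° -21° = 48°
rotate_crank_by(+60°): θ ← 48° +60° = 108°
rotate_crank_by(-70°): θ ← 108° -70° = 38°
crank pin P = (r cos θ, r sin θ) = (20.488280, 16.007198)
h = r sin θ − e = 16.007198 − 12 = 4.007198
x = r cos θ + √(L² − h²) = 20.488280 + √(35344.0 − 16.0576) = 20.488280 + 187.957289 = 208.445568

208.4456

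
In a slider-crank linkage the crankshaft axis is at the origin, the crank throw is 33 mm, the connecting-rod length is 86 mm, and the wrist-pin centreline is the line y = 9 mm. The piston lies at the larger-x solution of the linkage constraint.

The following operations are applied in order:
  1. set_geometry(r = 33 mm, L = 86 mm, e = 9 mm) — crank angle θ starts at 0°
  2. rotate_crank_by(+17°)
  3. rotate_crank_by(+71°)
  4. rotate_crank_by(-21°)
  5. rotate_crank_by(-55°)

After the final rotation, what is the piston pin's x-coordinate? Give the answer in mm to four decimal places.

118.2523

set_geometry: r = 33 mm, L = 86 mm, e = 9 mm; θ ← 0°
rotate_crank_by(+17°): θ ← 0° +17° = 17°
rotate_crank_by(+71°): θ ← 17° +71° = 88°
rotate_crank_by(-21°): θ ← 88° -21° = 67°
rotate_crank_by(-55°): θ ← 67° -55° = 12°
crank pin P = (r cos θ, r sin θ) = (32.278871, 6.861086)
h = r sin θ − e = 6.861086 − 9 = -2.138914
x = r cos θ + √(L² − h²) = 32.278871 + √(7396.0 − 4.5750) = 32.278871 + 85.973397 = 118.252268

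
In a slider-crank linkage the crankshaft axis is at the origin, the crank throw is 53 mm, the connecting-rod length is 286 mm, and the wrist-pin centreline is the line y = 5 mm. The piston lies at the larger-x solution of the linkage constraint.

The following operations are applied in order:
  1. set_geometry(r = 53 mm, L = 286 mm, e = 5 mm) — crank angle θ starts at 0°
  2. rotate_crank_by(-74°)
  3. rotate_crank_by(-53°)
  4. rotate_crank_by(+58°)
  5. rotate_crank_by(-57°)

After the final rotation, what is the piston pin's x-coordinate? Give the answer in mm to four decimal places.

set_geometry: r = 53 mm, L = 286 mm, e = 5 mm; θ ← 0°
rotate_crank_by(-74°): θ ← 0° -74° = -74°
rotate_crank_by(-53°): θ ← -74° -53° = -127°
rotate_crank_by(+58°): θ ← -127° +58° = -69°
rotate_crank_by(-57°): θ ← -69° -57° = -126°
crank pin P = (r cos θ, r sin θ) = (-31.152618, -42.877901)
h = r sin θ − e = -42.877901 − 5 = -47.877901
x = r cos θ + √(L² − h²) = -31.152618 + √(81796.0 − 2292.2934) = -31.152618 + 281.964017 = 250.811398

250.8114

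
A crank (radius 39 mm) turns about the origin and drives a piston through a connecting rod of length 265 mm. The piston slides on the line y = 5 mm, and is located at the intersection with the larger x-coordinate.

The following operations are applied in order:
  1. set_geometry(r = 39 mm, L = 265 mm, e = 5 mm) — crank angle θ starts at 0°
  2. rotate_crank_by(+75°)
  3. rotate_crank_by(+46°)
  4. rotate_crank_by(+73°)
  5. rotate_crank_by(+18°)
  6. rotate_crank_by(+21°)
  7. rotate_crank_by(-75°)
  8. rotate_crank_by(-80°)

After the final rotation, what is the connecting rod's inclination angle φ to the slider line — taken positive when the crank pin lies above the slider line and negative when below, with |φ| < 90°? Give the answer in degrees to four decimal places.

set_geometry: r = 39 mm, L = 265 mm, e = 5 mm; θ ← 0°
rotate_crank_by(+75°): θ ← 0° +75° = 75°
rotate_crank_by(+46°): θ ← 75° +46° = 121°
rotate_crank_by(+73°): θ ← 121° +73° = 194°
rotate_crank_by(+18°): θ ← 194° +18° = 212°
rotate_crank_by(+21°): θ ← 212° +21° = 233°
rotate_crank_by(-75°): θ ← 233° -75° = 158°
rotate_crank_by(-80°): θ ← 158° -80° = 78°
crank pin P = (r cos θ, r sin θ) = (8.108556, 38.147756)
h = r sin θ − e = 38.147756 − 5 = 33.147756
sin φ = h / L = 33.147756 / 265 = 0.12508587
φ = arcsin(0.12508587) = 7.185715°

7.1857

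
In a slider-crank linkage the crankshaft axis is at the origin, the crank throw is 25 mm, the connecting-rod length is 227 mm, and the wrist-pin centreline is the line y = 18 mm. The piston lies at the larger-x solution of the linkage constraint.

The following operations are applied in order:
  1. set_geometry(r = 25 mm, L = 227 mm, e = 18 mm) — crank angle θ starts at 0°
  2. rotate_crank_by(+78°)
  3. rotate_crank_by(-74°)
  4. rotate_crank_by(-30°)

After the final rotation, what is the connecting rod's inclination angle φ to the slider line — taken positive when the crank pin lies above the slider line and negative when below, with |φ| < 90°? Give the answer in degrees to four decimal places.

set_geometry: r = 25 mm, L = 227 mm, e = 18 mm; θ ← 0°
rotate_crank_by(+78°): θ ← 0° +78° = 78°
rotate_crank_by(-74°): θ ← 78° -74° = 4°
rotate_crank_by(-30°): θ ← 4° -30° = -26°
crank pin P = (r cos θ, r sin θ) = (22.469851, -10.959279)
h = r sin θ − e = -10.959279 − 18 = -28.959279
sin φ = h / L = -28.959279 / 227 = -0.12757391
φ = arcsin(-0.12757391) = -7.329421°

-7.3294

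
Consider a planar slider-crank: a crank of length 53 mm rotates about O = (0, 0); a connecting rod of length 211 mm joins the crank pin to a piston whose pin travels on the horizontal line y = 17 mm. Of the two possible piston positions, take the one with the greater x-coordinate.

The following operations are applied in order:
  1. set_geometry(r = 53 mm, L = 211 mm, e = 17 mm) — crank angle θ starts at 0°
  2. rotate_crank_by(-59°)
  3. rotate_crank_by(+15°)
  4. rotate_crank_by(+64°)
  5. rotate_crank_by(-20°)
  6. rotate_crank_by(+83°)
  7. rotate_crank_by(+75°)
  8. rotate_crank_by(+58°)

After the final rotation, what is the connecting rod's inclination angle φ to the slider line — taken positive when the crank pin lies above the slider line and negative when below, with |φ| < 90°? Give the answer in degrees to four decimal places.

set_geometry: r = 53 mm, L = 211 mm, e = 17 mm; θ ← 0°
rotate_crank_by(-59°): θ ← 0° -59° = -59°
rotate_crank_by(+15°): θ ← -59° +15° = -44°
rotate_crank_by(+64°): θ ← -44° +64° = 20°
rotate_crank_by(-20°): θ ← 20° -20° = 0°
rotate_crank_by(+83°): θ ← 0° +83° = 83°
rotate_crank_by(+75°): θ ← 83° +75° = 158°
rotate_crank_by(+58°): θ ← 158° +58° = 216°
crank pin P = (r cos θ, r sin θ) = (-42.877901, -31.152618)
h = r sin θ − e = -31.152618 − 17 = -48.152618
sin φ = h / L = -48.152618 / 211 = -0.22821146
φ = arcsin(-0.22821146) = -13.191796°

-13.1918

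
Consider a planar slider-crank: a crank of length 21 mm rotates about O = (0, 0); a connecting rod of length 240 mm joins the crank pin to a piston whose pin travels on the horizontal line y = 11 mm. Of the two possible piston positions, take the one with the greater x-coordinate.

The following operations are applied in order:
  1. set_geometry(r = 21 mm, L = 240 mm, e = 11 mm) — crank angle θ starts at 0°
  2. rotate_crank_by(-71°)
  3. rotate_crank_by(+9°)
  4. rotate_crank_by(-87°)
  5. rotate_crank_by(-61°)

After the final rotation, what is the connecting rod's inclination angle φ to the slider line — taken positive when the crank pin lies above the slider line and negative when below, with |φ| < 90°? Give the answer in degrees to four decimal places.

-0.1194

set_geometry: r = 21 mm, L = 240 mm, e = 11 mm; θ ← 0°
rotate_crank_by(-71°): θ ← 0° -71° = -71°
rotate_crank_by(+9°): θ ← -71° +9° = -62°
rotate_crank_by(-87°): θ ← -62° -87° = -149°
rotate_crank_by(-61°): θ ← -149° -61° = -210°
crank pin P = (r cos θ, r sin θ) = (-18.186533, 10.500000)
h = r sin θ − e = 10.500000 − 11 = -0.500000
sin φ = h / L = -0.500000 / 240 = -0.00208333
φ = arcsin(-0.00208333) = -0.119366°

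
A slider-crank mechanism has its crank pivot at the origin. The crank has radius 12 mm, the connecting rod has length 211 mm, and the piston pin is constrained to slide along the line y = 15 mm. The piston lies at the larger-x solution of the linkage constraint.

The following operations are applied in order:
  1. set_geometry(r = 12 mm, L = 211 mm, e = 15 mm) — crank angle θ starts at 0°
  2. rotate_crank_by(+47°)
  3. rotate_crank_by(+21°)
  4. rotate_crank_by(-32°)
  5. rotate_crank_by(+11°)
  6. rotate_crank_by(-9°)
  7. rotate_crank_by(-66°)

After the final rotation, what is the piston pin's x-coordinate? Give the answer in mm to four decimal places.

set_geometry: r = 12 mm, L = 211 mm, e = 15 mm; θ ← 0°
rotate_crank_by(+47°): θ ← 0° +47° = 47°
rotate_crank_by(+21°): θ ← 47° +21° = 68°
rotate_crank_by(-32°): θ ← 68° -32° = 36°
rotate_crank_by(+11°): θ ← 36° +11° = 47°
rotate_crank_by(-9°): θ ← 47° -9° = 38°
rotate_crank_by(-66°): θ ← 38° -66° = -28°
crank pin P = (r cos θ, r sin θ) = (10.595371, -5.633659)
h = r sin θ − e = -5.633659 − 15 = -20.633659
x = r cos θ + √(L² − h²) = 10.595371 + √(44521.0 − 425.7479) = 10.595371 + 209.988695 = 220.584066

220.5841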